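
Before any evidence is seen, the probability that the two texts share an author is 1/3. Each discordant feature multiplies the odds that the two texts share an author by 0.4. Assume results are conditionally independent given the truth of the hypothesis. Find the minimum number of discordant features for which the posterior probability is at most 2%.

4

Prior odds: (1/3) ÷ (2/3) = 0.5.
Likelihood ratio per discordant feature = 0.4.
Target posterior odds = 0.02/0.98 = 1/49.
Require 0.4ⁿ ≤ 1/49 ÷ 0.5 = 2/49.
0.4³ = 0.064 is still above 2/49 but 0.4⁴ = 0.0256 is at or below it, so n = 4.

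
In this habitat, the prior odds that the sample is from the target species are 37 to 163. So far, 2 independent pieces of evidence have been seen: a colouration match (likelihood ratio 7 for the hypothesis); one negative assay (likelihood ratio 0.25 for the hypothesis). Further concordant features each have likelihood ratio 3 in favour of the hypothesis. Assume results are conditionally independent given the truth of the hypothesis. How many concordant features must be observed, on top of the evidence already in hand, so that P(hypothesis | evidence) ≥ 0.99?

6

Prior odds = 37/163.
Combined Bayes factor of the evidence already in hand = 7 × 0.25 = 1.75.
Odds after that evidence = (37/163) × 1.75 = 259/652.
Target odds = 0.99/0.01 = 99.
Need 3ⁿ ≥ 99 ÷ (259/652) = 64548/259.
3⁵ = 243 falls short of 64548/259 but 3⁶ = 729 reaches it, so n = 6.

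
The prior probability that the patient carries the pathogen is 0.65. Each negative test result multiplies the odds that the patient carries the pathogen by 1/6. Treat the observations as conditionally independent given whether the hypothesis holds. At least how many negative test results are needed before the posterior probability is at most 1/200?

Prior odds: 0.65 ÷ 0.35 = 13/7.
Likelihood ratio per negative test result = 1/6.
Target odds: 0.005 ÷ 0.995 = 1/199.
Require (1/6)ⁿ ≤ 1/199 ÷ (13/7) = 7/2587.
(1/6)³ = 1/216 is still above 7/2587 but (1/6)⁴ = 1/1296 is at or below it, so n = 4.

4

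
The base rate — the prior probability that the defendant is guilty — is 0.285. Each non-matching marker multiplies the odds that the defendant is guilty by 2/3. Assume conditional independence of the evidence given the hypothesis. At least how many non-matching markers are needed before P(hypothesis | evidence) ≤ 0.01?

10

Prior odds: 0.285 ÷ 0.715 = 57/143.
Likelihood ratio per non-matching marker = 2/3.
Target posterior odds = 0.01/0.99 = 1/99.
Require (2/3)ⁿ ≤ 1/99 ÷ (57/143) = 13/513.
(2/3)⁹ = 512/19683 is still above 13/513 but (2/3)¹⁰ = 1024/59049 is at or below it, so n = 10.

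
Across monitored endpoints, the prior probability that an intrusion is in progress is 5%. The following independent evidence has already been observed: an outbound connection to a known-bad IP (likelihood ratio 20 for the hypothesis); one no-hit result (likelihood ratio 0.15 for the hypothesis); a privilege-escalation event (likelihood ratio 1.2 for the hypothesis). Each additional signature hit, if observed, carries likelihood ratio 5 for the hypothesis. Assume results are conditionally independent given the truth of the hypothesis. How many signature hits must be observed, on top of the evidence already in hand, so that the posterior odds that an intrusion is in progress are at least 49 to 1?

Prior odds = 0.05/0.95 = 1/19.
Combined Bayes factor of the evidence already in hand = 20 × 0.15 × 1.2 = 3.6.
Odds after that evidence = (1/19) × 3.6 = 18/95.
Target odds = 49.
Need 5ⁿ ≥ 49 ÷ (18/95) = 4655/18.
5³ = 125 falls short of 4655/18 but 5⁴ = 625 reaches it, so n = 4.

4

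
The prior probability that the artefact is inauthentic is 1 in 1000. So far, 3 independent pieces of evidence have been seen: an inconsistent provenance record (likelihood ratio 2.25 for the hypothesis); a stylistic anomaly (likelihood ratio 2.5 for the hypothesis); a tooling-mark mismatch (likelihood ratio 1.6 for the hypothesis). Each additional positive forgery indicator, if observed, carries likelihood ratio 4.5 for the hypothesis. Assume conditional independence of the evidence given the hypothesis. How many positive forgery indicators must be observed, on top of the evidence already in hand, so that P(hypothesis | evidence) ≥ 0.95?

6

Prior odds = 0.001/0.999 = 1/999.
Combined Bayes factor of the evidence already in hand = 2.25 × 2.5 × 1.6 = 9.
Odds after that evidence = (1/999) × 9 = 1/111.
Target odds = 0.95/0.05 = 19.
Need 4.5ⁿ ≥ 19 ÷ (1/111) = 2109.
4.5⁵ = 1845.28125 falls short of 2109 but 4.5⁶ = 8303.765625 reaches it, so n = 6.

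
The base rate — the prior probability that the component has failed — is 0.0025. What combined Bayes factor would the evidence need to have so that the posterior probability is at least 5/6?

Prior odds = 0.0025/0.9975 = 1/399.
Target odds = (5/6)/(1/6) = 5.
Required Bayes factor = 5 ÷ (1/399) = 1995.

1995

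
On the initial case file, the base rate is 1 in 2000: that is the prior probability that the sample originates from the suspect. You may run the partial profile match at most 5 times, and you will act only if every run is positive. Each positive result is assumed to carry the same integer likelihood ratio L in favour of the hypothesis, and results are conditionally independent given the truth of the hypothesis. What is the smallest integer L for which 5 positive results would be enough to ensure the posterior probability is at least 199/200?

Prior odds = 0.0005/0.9995 = 1/1999.
Target odds = 0.995/0.005 = 199.
Need L⁵ ≥ 199 ÷ (1/1999) = 397801.
13⁵ = 371293 < 397801 ≤ 537824 = 14⁵, so L = 14.

14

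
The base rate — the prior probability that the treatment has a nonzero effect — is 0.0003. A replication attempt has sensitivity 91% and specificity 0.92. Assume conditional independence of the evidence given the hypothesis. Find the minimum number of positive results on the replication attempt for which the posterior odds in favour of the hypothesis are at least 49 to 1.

5

Prior odds = 0.0003/0.9997 = 3/9997.
False-positive rate = 1 − 0.92 = 0.08; likelihood ratio of a positive = 0.91/0.08 = 11.375.
Target odds = 49.
Need (3/9997) × 11.375ⁿ ≥ 49, i.e. 11.375ⁿ ≥ 489853/3.
11.375⁴ = 68574961/4096 falls short of 489853/3 but 11.375⁵ ≈190439 reaches it, so n = 5.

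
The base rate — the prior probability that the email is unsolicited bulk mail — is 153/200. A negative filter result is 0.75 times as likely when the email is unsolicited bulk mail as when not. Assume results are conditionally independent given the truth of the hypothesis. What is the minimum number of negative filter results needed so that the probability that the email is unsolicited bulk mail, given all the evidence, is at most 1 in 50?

Prior odds: 0.765 ÷ 0.235 = 153/47.
Likelihood ratio per negative filter result = 0.75.
Target odds: 0.02 ÷ 0.98 = 1/49.
Require 0.75ⁿ ≤ 1/49 ÷ (153/47) = 47/7497.
0.75¹⁷ ≈0.00751695 is still above 47/7497 but 0.75¹⁸ ≈0.00563771 is at or below it, so n = 18.

18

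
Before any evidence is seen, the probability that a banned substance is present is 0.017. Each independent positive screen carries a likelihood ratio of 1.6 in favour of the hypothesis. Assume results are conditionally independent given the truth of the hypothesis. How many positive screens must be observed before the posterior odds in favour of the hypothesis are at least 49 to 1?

17

Prior odds = 0.017/0.983 = 17/983.
Likelihood ratio per positive screen = 1.6.
Target odds = 49.
Need (17/983) × 1.6ⁿ ≥ 49, i.e. 1.6ⁿ ≥ 48167/17.
1.6¹⁶ ≈1844.67 falls short of 48167/17 but 1.6¹⁷ ≈2951.48 reaches it, so n = 17.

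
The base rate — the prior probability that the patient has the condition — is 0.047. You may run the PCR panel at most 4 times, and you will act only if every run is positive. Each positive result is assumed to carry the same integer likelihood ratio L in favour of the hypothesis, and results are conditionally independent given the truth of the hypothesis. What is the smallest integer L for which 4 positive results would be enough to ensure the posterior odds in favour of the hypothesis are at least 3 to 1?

3

Prior odds = 0.047/0.953 = 47/953.
Target odds = 3.
Need L⁴ ≥ 3 ÷ (47/953) = 2859/47.
2⁴ = 16 < 2859/47 ≤ 81 = 3⁴, so L = 3.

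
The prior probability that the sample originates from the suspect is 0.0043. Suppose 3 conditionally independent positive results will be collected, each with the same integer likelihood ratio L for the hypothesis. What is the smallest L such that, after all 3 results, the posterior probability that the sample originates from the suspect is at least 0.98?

23

Prior odds = 0.0043/0.9957 = 43/9957.
Target odds = 0.98/0.02 = 49.
Need L³ ≥ 49 ÷ (43/9957) = 487893/43.
22³ = 10648 < 487893/43 ≤ 12167 = 23³, so L = 23.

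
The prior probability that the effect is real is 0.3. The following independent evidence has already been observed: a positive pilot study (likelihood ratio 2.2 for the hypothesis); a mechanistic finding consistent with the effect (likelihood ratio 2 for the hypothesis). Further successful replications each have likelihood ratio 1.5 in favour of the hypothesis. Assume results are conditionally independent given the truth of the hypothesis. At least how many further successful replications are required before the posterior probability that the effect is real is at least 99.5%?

12

Prior odds = 0.3/0.7 = 3/7.
Combined Bayes factor of the evidence already in hand = 2.2 × 2 = 4.4.
Odds after that evidence = (3/7) × 4.4 = 66/35.
Target odds = 0.995/0.005 = 199.
Need 1.5ⁿ ≥ 199 ÷ (66/35) = 6965/66.
1.5¹¹ = 177147/2048 falls short of 6965/66 but 1.5¹² = 531441/4096 reaches it, so n = 12.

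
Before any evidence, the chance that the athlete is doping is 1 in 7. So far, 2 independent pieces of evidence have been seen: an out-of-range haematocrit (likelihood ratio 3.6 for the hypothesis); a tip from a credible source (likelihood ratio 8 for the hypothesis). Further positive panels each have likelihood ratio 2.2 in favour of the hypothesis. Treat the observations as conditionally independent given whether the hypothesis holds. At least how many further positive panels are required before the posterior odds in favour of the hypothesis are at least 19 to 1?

Prior odds = (1/7)/(6/7) = 1/6.
Combined Bayes factor of the evidence already in hand = 3.6 × 8 = 28.8.
Odds after that evidence = (1/6) × 28.8 = 4.8.
Target odds = 19.
Need 2.2ⁿ ≥ 19 ÷ 4.8 = 95/24.
2.2¹ = 2.2 falls short of 95/24 but 2.2² = 4.84 reaches it, so n = 2.

2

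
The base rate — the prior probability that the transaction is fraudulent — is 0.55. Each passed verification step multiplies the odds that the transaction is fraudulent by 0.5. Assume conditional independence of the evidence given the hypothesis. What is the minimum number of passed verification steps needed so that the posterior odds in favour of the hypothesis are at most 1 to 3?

Prior odds = 0.55/0.45 = 11/9.
Likelihood ratio per passed verification step = 0.5.
Target odds = 1/3.
Require 0.5ⁿ ≤ 1/3 ÷ (11/9) = 3/11.
0.5¹ = 0.5 is still above 3/11 but 0.5² = 0.25 is at or below it, so n = 2.

2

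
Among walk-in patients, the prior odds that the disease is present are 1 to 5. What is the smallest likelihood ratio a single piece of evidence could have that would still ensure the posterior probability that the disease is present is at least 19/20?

Prior odds = 0.2.
Target odds = 0.95/0.05 = 19.
Required Bayes factor = 19 ÷ 0.2 = 95.

95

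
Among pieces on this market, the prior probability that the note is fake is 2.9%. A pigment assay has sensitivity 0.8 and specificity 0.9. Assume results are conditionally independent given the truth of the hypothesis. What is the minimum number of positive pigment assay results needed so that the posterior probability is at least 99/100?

4

Prior odds: 0.029 ÷ 0.971 = 29/971.
False-positive rate = 1 − 0.9 = 0.1; likelihood ratio of a positive = 0.8/0.1 = 8.
Target posterior odds = 0.99/0.01 = 99.
Require 8ⁿ ≥ 99 ÷ (29/971) = 96129/29.
8³ = 512 falls short of 96129/29 but 8⁴ = 4096 reaches it, so n = 4.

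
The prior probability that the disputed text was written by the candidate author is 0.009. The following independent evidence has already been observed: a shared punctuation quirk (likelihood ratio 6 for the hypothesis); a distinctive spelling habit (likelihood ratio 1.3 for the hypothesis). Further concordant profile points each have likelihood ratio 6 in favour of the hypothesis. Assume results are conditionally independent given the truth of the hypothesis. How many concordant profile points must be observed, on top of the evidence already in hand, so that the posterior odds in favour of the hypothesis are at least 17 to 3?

Prior odds = 0.009/0.991 = 9/991.
Combined Bayes factor of the evidence already in hand = 6 × 1.3 = 7.8.
Odds after that evidence = (9/991) × 7.8 = 351/4955.
Target odds = 17/3.
Need 6ⁿ ≥ 17/3 ÷ (351/4955) = 84235/1053.
6² = 36 falls short of 84235/1053 but 6³ = 216 reaches it, so n = 3.

3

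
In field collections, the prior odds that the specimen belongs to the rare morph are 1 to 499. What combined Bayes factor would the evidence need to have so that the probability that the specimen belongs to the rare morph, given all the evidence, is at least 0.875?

Prior odds = 1/499.
Target odds = 0.875/0.125 = 7.
Required Bayes factor = 7 ÷ (1/499) = 3493.

3493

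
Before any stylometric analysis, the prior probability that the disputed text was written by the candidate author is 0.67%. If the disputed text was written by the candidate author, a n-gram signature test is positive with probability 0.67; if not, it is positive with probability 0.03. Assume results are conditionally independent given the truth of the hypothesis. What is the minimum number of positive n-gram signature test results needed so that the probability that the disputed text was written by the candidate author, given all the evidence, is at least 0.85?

Prior odds = 0.0067/0.9933 = 67/9933.
Likelihood ratio of a positive = 0.67/0.03 = 67/3.
Target posterior odds = 0.85/0.15 = 17/3.
Need (67/9933) × (67/3)ⁿ ≥ 17/3, i.e. (67/3)ⁿ ≥ 56287/67.
(67/3)² = 4489/9 falls short of 56287/67 but (67/3)³ = 300763/27 reaches it, so n = 3.

3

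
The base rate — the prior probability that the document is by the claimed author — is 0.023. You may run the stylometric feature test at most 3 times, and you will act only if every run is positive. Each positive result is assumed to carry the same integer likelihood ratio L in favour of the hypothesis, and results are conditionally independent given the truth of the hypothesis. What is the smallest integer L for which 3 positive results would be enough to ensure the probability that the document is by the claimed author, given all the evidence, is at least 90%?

8

Prior odds = 0.023/0.977 = 23/977.
Target odds = 0.9/0.1 = 9.
Need L³ ≥ 9 ÷ (23/977) = 8793/23.
7³ = 343 < 8793/23 ≤ 512 = 8³, so L = 8.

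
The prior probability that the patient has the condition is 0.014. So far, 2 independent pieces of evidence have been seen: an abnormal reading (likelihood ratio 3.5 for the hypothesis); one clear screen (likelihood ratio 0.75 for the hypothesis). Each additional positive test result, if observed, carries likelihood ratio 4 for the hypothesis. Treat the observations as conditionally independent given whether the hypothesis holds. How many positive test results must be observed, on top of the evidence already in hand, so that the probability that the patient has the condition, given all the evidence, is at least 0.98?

6

Prior odds = 0.014/0.986 = 7/493.
Combined Bayes factor of the evidence already in hand = 3.5 × 0.75 = 2.625.
Odds after that evidence = (7/493) × 2.625 = 147/3944.
Target odds = 0.98/0.02 = 49.
Need 4ⁿ ≥ 49 ÷ (147/3944) = 3944/3.
4⁵ = 1024 falls short of 3944/3 but 4⁶ = 4096 reaches it, so n = 6.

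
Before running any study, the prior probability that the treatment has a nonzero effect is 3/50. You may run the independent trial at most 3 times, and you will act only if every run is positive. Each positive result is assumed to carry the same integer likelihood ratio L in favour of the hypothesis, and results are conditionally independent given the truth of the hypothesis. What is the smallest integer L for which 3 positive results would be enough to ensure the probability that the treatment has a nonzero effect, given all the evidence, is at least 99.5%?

Prior odds = 0.06/0.94 = 3/47.
Target odds = 0.995/0.005 = 199.
Need L³ ≥ 199 ÷ (3/47) = 9353/3.
14³ = 2744 < 9353/3 ≤ 3375 = 15³, so L = 15.

15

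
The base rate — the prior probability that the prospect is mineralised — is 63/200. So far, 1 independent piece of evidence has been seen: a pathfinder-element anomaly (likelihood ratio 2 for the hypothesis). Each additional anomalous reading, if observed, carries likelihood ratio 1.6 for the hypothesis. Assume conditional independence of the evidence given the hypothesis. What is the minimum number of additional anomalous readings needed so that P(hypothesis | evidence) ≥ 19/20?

Prior odds = 0.315/0.685 = 63/137.
Bayes factor of the evidence already in hand = 2.
Odds after that evidence = (63/137) × 2 = 126/137.
Target odds = 0.95/0.05 = 19.
Need 1.6ⁿ ≥ 19 ÷ (126/137) = 2603/126.
1.6⁶ = 262144/15625 falls short of 2603/126 but 1.6⁷ = 2097152/78125 reaches it, so n = 7.

7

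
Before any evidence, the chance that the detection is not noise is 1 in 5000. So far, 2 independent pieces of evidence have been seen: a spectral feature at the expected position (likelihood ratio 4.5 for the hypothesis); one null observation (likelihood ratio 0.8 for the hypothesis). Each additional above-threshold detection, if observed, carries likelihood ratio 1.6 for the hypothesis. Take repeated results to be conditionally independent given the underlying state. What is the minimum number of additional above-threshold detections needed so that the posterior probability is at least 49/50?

24

Prior odds = 0.0002/0.9998 = 1/4999.
Combined Bayes factor of the evidence already in hand = 4.5 × 0.8 = 3.6.
Odds after that evidence = (1/4999) × 3.6 = 18/24995.
Target odds = 0.98/0.02 = 49.
Need 1.6ⁿ ≥ 49 ÷ (18/24995) = 1224755/18.
1.6²³ ≈49517.6 falls short of 1224755/18 but 1.6²⁴ ≈79228.2 reaches it, so n = 24.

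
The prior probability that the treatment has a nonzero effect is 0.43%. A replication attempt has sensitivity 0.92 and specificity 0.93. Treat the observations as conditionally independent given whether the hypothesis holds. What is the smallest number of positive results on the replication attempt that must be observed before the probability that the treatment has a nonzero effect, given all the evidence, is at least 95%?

4

Prior odds: 0.0043 ÷ 0.9957 = 43/9957.
False-positive rate = 1 − 0.93 = 0.07; likelihood ratio of a positive = 0.92/0.07 = 92/7.
Target posterior odds = 0.95/0.05 = 19.
Need (43/9957) × (92/7)ⁿ ≥ 19, i.e. (92/7)ⁿ ≥ 189183/43.
(92/7)³ = 778688/343 falls short of 189183/43 but (92/7)⁴ = 71639296/2401 reaches it, so n = 4.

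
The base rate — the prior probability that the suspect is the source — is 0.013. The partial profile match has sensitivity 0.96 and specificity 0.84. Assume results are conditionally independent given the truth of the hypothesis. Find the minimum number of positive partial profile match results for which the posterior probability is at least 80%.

Prior odds = 0.013/0.987 = 13/987.
False-positive rate = 1 − 0.84 = 0.16; likelihood ratio of a positive = 0.96/0.16 = 6.
Target posterior odds = 0.8/0.2 = 4.
Need (13/987) × 6ⁿ ≥ 4, i.e. 6ⁿ ≥ 3948/13.
6³ = 216 falls short of 3948/13 but 6⁴ = 1296 reaches it, so n = 4.

4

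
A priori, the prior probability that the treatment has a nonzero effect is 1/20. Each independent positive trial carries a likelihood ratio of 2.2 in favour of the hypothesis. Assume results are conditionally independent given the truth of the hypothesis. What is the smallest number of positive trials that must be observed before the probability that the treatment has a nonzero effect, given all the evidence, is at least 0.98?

Prior odds = 0.05/0.95 = 1/19.
Likelihood ratio per positive trial = 2.2.
Target odds: 0.98 ÷ 0.02 = 49.
Need (1/19) × 2.2ⁿ ≥ 49, i.e. 2.2ⁿ ≥ 931.
2.2⁸ = 214358881/390625 falls short of 931 but 2.2⁹ ≈1207.27 reaches it, so n = 9.

9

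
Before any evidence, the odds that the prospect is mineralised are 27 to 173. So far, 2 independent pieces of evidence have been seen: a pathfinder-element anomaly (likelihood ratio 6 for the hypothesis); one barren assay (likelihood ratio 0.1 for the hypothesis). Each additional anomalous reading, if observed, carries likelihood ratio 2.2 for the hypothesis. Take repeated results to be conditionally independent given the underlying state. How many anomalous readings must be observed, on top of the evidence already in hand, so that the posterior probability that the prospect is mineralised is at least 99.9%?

Prior odds = 27/173.
Combined Bayes factor of the evidence already in hand = 6 × 0.1 = 0.6.
Odds after that evidence = (27/173) × 0.6 = 81/865.
Target odds = 0.999/0.001 = 999.
Need 2.2ⁿ ≥ 999 ÷ (81/865) = 32005/3.
2.2¹¹ ≈5843.18 falls short of 32005/3 but 2.2¹² ≈12855 reaches it, so n = 12.

12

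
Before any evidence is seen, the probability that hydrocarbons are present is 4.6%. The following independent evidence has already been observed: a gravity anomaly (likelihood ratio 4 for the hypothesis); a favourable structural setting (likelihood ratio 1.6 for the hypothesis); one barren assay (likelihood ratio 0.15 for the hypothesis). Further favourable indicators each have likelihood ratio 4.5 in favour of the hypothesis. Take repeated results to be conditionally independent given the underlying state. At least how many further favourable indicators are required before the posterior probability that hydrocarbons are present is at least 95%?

Prior odds = 0.046/0.954 = 23/477.
Combined Bayes factor of the evidence already in hand = 4 × 1.6 × 0.15 = 0.96.
Odds after that evidence = (23/477) × 0.96 = 184/3975.
Target odds = 0.95/0.05 = 19.
Need 4.5ⁿ ≥ 19 ÷ (184/3975) = 75525/184.
4.5⁴ = 410.0625 falls short of 75525/184 but 4.5⁵ = 1845.28125 reaches it, so n = 5.

5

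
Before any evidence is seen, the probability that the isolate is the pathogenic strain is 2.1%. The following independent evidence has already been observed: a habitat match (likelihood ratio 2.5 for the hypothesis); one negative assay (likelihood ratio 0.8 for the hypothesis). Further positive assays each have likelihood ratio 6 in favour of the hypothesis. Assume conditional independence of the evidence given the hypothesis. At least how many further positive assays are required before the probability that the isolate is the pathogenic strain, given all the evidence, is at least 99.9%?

6

Prior odds = 0.021/0.979 = 21/979.
Combined Bayes factor of the evidence already in hand = 2.5 × 0.8 = 2.
Odds after that evidence = (21/979) × 2 = 42/979.
Target odds = 0.999/0.001 = 999.
Need 6ⁿ ≥ 999 ÷ (42/979) = 326007/14.
6⁵ = 7776 falls short of 326007/14 but 6⁶ = 46656 reaches it, so n = 6.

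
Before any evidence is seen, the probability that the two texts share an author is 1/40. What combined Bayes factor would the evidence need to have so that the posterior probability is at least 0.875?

273

Prior odds = 0.025/0.975 = 1/39.
Target odds = 0.875/0.125 = 7.
Required Bayes factor = 7 ÷ (1/39) = 273.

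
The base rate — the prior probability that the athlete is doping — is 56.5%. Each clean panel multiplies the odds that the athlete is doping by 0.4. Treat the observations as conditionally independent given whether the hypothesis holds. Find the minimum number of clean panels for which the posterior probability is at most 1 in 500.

Prior odds = 0.565/0.435 = 113/87.
Likelihood ratio per clean panel = 0.4.
Target posterior odds = 0.002/0.998 = 1/499.
Require 0.4ⁿ ≤ 1/499 ÷ (113/87) = 87/56387.
0.4⁷ = 128/78125 is still above 87/56387 but 0.4⁸ = 256/390625 is at or below it, so n = 8.

8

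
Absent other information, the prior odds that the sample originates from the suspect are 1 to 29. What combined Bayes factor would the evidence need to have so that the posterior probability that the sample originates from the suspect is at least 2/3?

Prior odds = 1/29.
Target odds = (2/3)/(1/3) = 2.
Required Bayes factor = 2 ÷ (1/29) = 58.

58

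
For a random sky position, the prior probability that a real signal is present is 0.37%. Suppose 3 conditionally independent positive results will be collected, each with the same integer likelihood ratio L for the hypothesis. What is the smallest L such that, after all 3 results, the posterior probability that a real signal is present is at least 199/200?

Prior odds = 0.0037/0.9963 = 37/9963.
Target odds = 0.995/0.005 = 199.
Need L³ ≥ 199 ÷ (37/9963) = 1982637/37.
37³ = 50653 < 1982637/37 ≤ 54872 = 38³, so L = 38.

38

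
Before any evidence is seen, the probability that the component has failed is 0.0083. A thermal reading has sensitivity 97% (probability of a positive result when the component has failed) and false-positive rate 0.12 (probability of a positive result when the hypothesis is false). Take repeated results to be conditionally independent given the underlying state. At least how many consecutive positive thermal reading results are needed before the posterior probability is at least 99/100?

Prior odds: 0.0083 ÷ 0.9917 = 83/9917.
Likelihood ratio of a positive result = 0.97/0.12 = 97/12.
Target odds: 0.99 ÷ 0.01 = 99.
Require (97/12)ⁿ ≥ 99 ÷ (83/9917) = 981783/83.
(97/12)⁴ = 88529281/20736 falls short of 981783/83 but (97/12)⁵ ≈34510.6 reaches it, so n = 5.

5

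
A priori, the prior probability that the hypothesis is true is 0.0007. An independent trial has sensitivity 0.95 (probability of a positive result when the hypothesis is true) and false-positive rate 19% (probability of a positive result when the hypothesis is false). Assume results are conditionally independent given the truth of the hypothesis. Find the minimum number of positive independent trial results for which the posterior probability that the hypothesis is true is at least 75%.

6

Prior odds = 0.0007/0.9993 = 7/9993.
Likelihood ratio of a positive result = 0.95/0.19 = 5.
Target posterior odds = 0.75/0.25 = 3.
Require 5ⁿ ≥ 3 ÷ (7/9993) = 29979/7.
5⁵ = 3125 falls short of 29979/7 but 5⁶ = 15625 reaches it, so n = 6.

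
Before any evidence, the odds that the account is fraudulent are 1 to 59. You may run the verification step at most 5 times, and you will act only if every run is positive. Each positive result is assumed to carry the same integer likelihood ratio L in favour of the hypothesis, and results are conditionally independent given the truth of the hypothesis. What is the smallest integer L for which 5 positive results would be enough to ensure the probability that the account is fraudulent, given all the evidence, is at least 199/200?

7

Prior odds = 1/59.
Target odds = 0.995/0.005 = 199.
Need L⁵ ≥ 199 ÷ (1/59) = 11741.
6⁵ = 7776 < 11741 ≤ 16807 = 7⁵, so L = 7.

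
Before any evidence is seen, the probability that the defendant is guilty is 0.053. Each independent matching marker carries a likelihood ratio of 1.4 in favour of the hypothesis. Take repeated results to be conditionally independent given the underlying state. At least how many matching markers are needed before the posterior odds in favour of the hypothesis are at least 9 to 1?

16

Prior odds: 0.053 ÷ 0.947 = 53/947.
Likelihood ratio per matching marker = 1.4.
Target odds = 9.
Require 1.4ⁿ ≥ 9 ÷ (53/947) = 8523/53.
1.4¹⁵ ≈155.568 falls short of 8523/53 but 1.4¹⁶ ≈217.795 reaches it, so n = 16.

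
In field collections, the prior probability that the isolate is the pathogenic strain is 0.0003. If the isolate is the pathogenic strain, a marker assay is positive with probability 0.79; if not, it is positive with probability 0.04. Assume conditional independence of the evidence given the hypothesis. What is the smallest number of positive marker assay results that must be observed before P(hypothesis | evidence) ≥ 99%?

5

Prior odds = 0.0003/0.9997 = 3/9997.
Likelihood ratio of a positive = 0.79/0.04 = 19.75.
Target odds: 0.99 ÷ 0.01 = 99.
Require 19.75ⁿ ≥ 99 ÷ (3/9997) = 329901.
19.75⁴ = 38950081/256 falls short of 329901 but 19.75⁵ ≈3.00494e+06 reaches it, so n = 5.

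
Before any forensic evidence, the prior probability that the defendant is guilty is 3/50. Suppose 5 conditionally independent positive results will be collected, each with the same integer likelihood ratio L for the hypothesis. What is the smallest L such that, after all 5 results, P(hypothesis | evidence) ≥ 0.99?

5

Prior odds = 0.06/0.94 = 3/47.
Target odds = 0.99/0.01 = 99.
Need L⁵ ≥ 99 ÷ (3/47) = 1551.
4⁵ = 1024 < 1551 ≤ 3125 = 5⁵, so L = 5.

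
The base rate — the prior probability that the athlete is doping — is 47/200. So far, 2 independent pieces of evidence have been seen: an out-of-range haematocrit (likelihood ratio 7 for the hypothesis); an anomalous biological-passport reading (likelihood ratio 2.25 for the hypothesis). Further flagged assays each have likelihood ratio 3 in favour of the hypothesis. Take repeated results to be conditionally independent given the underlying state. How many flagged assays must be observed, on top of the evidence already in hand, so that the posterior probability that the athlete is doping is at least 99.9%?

Prior odds = 0.235/0.765 = 47/153.
Combined Bayes factor of the evidence already in hand = 7 × 2.25 = 15.75.
Odds after that evidence = (47/153) × 15.75 = 329/68.
Target odds = 0.999/0.001 = 999.
Need 3ⁿ ≥ 999 ÷ (329/68) = 67932/329.
3⁴ = 81 falls short of 67932/329 but 3⁵ = 243 reaches it, so n = 5.

5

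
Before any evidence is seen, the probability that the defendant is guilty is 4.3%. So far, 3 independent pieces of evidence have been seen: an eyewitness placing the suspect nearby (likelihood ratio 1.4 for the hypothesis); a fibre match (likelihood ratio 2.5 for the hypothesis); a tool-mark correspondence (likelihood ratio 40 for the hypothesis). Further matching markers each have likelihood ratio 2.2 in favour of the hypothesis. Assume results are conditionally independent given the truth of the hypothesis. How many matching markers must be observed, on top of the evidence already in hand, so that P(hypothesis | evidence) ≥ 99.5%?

Prior odds = 0.043/0.957 = 43/957.
Combined Bayes factor of the evidence already in hand = 1.4 × 2.5 × 40 = 140.
Odds after that evidence = (43/957) × 140 = 6020/957.
Target odds = 0.995/0.005 = 199.
Need 2.2ⁿ ≥ 199 ÷ (6020/957) = 190443/6020.
2.2⁴ = 23.4256 falls short of 190443/6020 but 2.2⁵ = 51.53632 reaches it, so n = 5.

5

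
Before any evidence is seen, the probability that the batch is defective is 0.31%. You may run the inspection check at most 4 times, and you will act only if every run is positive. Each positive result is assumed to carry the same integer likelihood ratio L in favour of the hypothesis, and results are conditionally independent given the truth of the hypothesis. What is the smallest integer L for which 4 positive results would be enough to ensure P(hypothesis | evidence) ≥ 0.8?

6

Prior odds = 0.0031/0.9969 = 31/9969.
Target odds = 0.8/0.2 = 4.
Need L⁴ ≥ 4 ÷ (31/9969) = 39876/31.
5⁴ = 625 < 39876/31 ≤ 1296 = 6⁴, so L = 6.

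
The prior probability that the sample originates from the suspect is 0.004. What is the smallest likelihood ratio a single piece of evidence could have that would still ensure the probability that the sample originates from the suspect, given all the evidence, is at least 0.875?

Prior odds = 0.004/0.996 = 1/249.
Target odds = 0.875/0.125 = 7.
Required Bayes factor = 7 ÷ (1/249) = 1743.

1743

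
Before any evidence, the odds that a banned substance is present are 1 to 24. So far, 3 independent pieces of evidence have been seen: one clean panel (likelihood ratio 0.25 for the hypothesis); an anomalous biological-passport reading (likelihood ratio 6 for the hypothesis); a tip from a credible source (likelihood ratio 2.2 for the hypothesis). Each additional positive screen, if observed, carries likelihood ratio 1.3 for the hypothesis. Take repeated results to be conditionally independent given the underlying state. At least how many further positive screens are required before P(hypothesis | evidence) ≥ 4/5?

13

Prior odds = 1/24.
Combined Bayes factor of the evidence already in hand = 0.25 × 6 × 2.2 = 3.3.
Odds after that evidence = (1/24) × 3.3 = 0.1375.
Target odds = 0.8/0.2 = 4.
Need 1.3ⁿ ≥ 4 ÷ 0.1375 = 320/11.
1.3¹² ≈23.2981 falls short of 320/11 but 1.3¹³ ≈30.2875 reaches it, so n = 13.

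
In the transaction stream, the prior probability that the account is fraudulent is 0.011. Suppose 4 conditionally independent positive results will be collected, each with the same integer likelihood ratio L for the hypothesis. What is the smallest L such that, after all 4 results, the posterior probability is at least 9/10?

6

Prior odds = 0.011/0.989 = 11/989.
Target odds = 0.9/0.1 = 9.
Need L⁴ ≥ 9 ÷ (11/989) = 8901/11.
5⁴ = 625 < 8901/11 ≤ 1296 = 6⁴, so L = 6.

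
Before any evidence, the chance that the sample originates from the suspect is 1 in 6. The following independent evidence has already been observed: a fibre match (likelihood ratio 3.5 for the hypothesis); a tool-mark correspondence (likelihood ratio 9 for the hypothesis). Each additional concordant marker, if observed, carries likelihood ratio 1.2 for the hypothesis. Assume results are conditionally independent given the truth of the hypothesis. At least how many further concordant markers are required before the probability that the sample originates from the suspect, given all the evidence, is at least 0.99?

Prior odds = (1/6)/(5/6) = 0.2.
Combined Bayes factor of the evidence already in hand = 3.5 × 9 = 31.5.
Odds after that evidence = 0.2 × 31.5 = 6.3.
Target odds = 0.99/0.01 = 99.
Need 1.2ⁿ ≥ 99 ÷ 6.3 = 110/7.
1.2¹⁵ ≈15.407 falls short of 110/7 but 1.2¹⁶ ≈18.4884 reaches it, so n = 16.

16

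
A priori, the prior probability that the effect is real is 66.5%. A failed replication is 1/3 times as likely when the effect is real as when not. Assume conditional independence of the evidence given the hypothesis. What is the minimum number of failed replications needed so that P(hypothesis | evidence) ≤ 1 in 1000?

7

Prior odds = 0.665/0.335 = 133/67.
Likelihood ratio per failed replication = 1/3.
Target odds: 0.001 ÷ 0.999 = 1/999.
Require (1/3)ⁿ ≤ 1/999 ÷ (133/67) = 67/132867.
(1/3)⁶ = 1/729 is still above 67/132867 but (1/3)⁷ = 1/2187 is at or below it, so n = 7.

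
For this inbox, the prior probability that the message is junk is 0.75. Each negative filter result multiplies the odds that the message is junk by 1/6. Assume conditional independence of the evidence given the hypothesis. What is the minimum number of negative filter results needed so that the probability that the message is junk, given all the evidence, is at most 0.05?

3

Prior odds: 0.75 ÷ 0.25 = 3.
Likelihood ratio per negative filter result = 1/6.
Target posterior odds = 0.05/0.95 = 1/19.
Need 3 × (1/6)ⁿ ≤ 1/19, i.e. (1/6)ⁿ ≤ 1/57.
(1/6)² = 1/36 is still above 1/57 but (1/6)³ = 1/216 is at or below it, so n = 3.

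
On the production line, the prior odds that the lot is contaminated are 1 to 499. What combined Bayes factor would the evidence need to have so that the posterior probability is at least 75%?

Prior odds = 1/499.
Target odds = 0.75/0.25 = 3.
Required Bayes factor = 3 ÷ (1/499) = 1497.

1497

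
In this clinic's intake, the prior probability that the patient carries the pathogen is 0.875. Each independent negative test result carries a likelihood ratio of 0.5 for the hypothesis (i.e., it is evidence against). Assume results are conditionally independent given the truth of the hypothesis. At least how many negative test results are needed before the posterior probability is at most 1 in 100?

10

Prior odds = 0.875/0.125 = 7.
Likelihood ratio per negative test result = 0.5.
Target odds: 0.01 ÷ 0.99 = 1/99.
Need 7 × 0.5ⁿ ≤ 1/99, i.e. 0.5ⁿ ≤ 1/693.
0.5⁹ = 0.001953125 is still above 1/693 but 0.5¹⁰ = 1/1024 is at or below it, so n = 10.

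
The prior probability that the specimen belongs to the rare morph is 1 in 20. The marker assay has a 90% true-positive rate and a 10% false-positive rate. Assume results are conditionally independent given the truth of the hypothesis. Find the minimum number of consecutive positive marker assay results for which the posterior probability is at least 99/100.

Prior odds: 0.05 ÷ 0.95 = 1/19.
Likelihood ratio of a positive result = 0.9/0.1 = 9.
Target odds: 0.99 ÷ 0.01 = 99.
Need (1/19) × 9ⁿ ≥ 99, i.e. 9ⁿ ≥ 1881.
9³ = 729 falls short of 1881 but 9⁴ = 6561 reaches it, so n = 4.

4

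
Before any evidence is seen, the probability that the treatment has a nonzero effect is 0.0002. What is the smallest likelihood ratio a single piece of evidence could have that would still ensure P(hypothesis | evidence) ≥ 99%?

494901

Prior odds = 0.0002/0.9998 = 1/4999.
Target odds = 0.99/0.01 = 99.
Required Bayes factor = 99 ÷ (1/4999) = 494901.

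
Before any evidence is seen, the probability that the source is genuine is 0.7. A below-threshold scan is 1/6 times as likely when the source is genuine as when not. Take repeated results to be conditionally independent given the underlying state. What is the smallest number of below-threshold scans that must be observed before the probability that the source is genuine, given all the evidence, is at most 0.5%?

4

Prior odds: 0.7 ÷ 0.3 = 7/3.
Likelihood ratio per below-threshold scan = 1/6.
Target odds: 0.005 ÷ 0.995 = 1/199.
Need (7/3) × (1/6)ⁿ ≤ 1/199, i.e. (1/6)ⁿ ≤ 3/1393.
(1/6)³ = 1/216 is still above 3/1393 but (1/6)⁴ = 1/1296 is at or below it, so n = 4.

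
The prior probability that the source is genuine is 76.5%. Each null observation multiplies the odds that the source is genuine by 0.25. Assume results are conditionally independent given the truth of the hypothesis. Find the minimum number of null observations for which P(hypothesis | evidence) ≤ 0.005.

Prior odds: 0.765 ÷ 0.235 = 153/47.
Likelihood ratio per null observation = 0.25.
Target posterior odds = 0.005/0.995 = 1/199.
Need (153/47) × 0.25ⁿ ≤ 1/199, i.e. 0.25ⁿ ≤ 47/30447.
0.25⁴ = 0.00390625 is still above 47/30447 but 0.25⁵ = 1/1024 is at or below it, so n = 5.

5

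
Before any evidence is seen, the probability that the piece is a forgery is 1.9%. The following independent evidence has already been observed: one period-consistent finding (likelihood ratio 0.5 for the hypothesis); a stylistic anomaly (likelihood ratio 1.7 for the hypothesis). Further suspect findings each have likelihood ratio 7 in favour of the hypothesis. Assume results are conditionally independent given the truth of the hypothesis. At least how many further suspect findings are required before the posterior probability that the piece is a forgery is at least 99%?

5

Prior odds = 0.019/0.981 = 19/981.
Combined Bayes factor of the evidence already in hand = 0.5 × 1.7 = 0.85.
Odds after that evidence = (19/981) × 0.85 = 323/19620.
Target odds = 0.99/0.01 = 99.
Need 7ⁿ ≥ 99 ÷ (323/19620) = 1942380/323.
7⁴ = 2401 falls short of 1942380/323 but 7⁵ = 16807 reaches it, so n = 5.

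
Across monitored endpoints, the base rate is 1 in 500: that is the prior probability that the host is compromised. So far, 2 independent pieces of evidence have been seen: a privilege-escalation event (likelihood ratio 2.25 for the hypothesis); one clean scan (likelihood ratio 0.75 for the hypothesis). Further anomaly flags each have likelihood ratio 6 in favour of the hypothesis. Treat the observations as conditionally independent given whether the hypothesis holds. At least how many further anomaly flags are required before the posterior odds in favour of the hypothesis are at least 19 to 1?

Prior odds = 0.002/0.998 = 1/499.
Combined Bayes factor of the evidence already in hand = 2.25 × 0.75 = 1.6875.
Odds after that evidence = (1/499) × 1.6875 = 27/7984.
Target odds = 19.
Need 6ⁿ ≥ 19 ÷ (27/7984) = 151696/27.
6⁴ = 1296 falls short of 151696/27 but 6⁵ = 7776 reaches it, so n = 5.

5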